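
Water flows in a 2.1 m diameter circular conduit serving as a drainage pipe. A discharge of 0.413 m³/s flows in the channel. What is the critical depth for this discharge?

At critical depth, Q² T / (g A³) = 1, i.e. A³/T = Q²/g = 0.413²/9.81 = 0.01739.
At y = 0.262 m: A³/T = 0.01115 — too small.
At y = 0.342 m: A³/T = 0.03187 — too large.
At y = 0.293 m: A³/T = 0.01733 — matches.

y_c = 0.293 m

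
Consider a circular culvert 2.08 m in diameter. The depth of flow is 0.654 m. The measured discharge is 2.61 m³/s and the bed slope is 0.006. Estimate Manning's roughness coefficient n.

n = 0.014

For a circular section of diameter D = 2.08 m at depth y = 0.654 m, the central angle is θ = 2 arccos(1 − 2y/D) = 2.381 rad. Then A = (D²/8)(θ − sin θ) = 0.9149 m² and P = Dθ/2 = 2.476 m.
Hydraulic radius R = A/P = 0.9149/2.476 = 0.3695 m.
Rearranging Manning's equation: n = (1/Q) A R^(2/3) S^(1/2) = (1/2.61) × 0.9149 × 0.3695^(2/3) × √0.006 = 0.014.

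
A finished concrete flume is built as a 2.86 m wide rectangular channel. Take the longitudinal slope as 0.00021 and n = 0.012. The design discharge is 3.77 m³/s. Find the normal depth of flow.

y_n = 1.38 m

Manning's equation rearranged: A R^(2/3) = nQ / (1·√S) = 0.012 × 3.77 / (√0.00021) = 3.122.
Try y = 1.17 m: A R^(2/3) = 2.494 — low.
Try y = 1.68 m: A R^(2/3) = 4.045 — high.
Try y = 1.38 m: A R^(2/3) = 3.118 — close enough.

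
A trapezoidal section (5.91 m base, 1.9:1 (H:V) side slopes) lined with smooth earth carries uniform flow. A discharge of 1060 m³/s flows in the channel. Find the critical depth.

y_c = 7.73 m

At critical depth, Q² T / (g A³) = 1, i.e. A³/T = Q²/g = 1060²/9.81 = 114500.
At y = 6.47 m: A³/T = 53570 — short.
At y = 9.57 m: A³/T = 289900 — over.
At y = 7.73 m: A³/T = 114400 — matches.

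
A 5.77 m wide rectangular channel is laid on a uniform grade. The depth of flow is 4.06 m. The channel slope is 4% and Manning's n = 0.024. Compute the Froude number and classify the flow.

supercritical

Flow area A = b·y = 5.77 × 4.06 = 23.43 m². Wetted perimeter P = b + 2y = 5.77 + 2×4.06 = 13.89 m.
Hydraulic radius R = A/P = 23.43/13.89 = 1.687 m.
V = (1/n) R^(2/3) √S = (1/0.024) × 1.687^(2/3) × √0.04 = 11.81 m/s. Hydraulic depth D_h = A/T = 23.43/5.77 = 4.06 m.
Froude number Fr = V/√(g·D_h) = 11.81/√(9.81×4.06) = 1.87, which is greater than 1, so the flow is supercritical.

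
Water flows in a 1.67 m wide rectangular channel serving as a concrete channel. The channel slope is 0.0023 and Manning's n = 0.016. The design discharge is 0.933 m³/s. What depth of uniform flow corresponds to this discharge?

y_n = 0.431 m

Manning's equation rearranged: A R^(2/3) = nQ / (1·√S) = 0.016 × 0.933 / (√0.0023) = 0.3113.
At y = 0.302 m: A R^(2/3) = 0.1848 — low.
At y = 0.431 m: A R^(2/3) = 0.3112 — matches.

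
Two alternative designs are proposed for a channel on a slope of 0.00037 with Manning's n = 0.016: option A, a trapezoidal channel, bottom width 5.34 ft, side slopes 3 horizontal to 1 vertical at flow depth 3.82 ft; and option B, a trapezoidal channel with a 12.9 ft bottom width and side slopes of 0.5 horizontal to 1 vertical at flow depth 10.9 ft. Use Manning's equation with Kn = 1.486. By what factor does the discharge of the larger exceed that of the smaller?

5.69

Channel A: With bottom width b = 5.34 ft and side slope z = 3: A = (b + zy)y = (5.34 + 3×3.82)×3.82 = 64.18 ft²; P = b + 2y√(1+z²) = 5.34 + 2×3.82×3.162 = 29.5 ft. Hydraulic radius R = A/P = 64.18/29.5 = 2.175 ft. Q_A = (1.486/0.016)·64.18·2.175^(2/3)·√0.00037 = 192.5 ft³/s.
Channel B: With bottom width b = 12.9 ft and side slope z = 0.5: A = (b + zy)y = (12.9 + 0.5×10.9)×10.9 = 200 ft²; P = b + 2y√(1+z²) = 12.9 + 2×10.9×1.118 = 37.27 ft. Hydraulic radius R = A/P = 200/37.27 = 5.366 ft. Q_B = (1.486/0.016)·200·5.366^(2/3)·√0.00037 = 1095 ft³/s.
The larger discharge is 1095 ft³/s and the smaller is 192.5 ft³/s; the ratio is 5.69.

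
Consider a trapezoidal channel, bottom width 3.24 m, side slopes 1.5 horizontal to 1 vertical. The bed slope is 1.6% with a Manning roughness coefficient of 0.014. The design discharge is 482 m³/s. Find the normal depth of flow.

Manning's equation rearranged: A R^(2/3) = nQ / (1·√S) = 0.014 × 482 / (√0.016) = 53.35.
Try y = 2.96 m: A R^(2/3) = 31.54 — short.
Try y = 4.76 m: A R^(2/3) = 89.1 — over.
Try y = 3.78 m: A R^(2/3) = 53.4 — matches.

y_n = 3.78 m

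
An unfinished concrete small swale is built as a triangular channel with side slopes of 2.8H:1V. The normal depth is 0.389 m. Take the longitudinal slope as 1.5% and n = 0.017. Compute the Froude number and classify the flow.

supercritical

For a triangular section with side slope z = 2.8: A = zy² = 2.8×0.389² = 0.4237 m²; P = 2y√(1+z²) = 2×0.389×2.973 = 2.313 m.
Hydraulic radius R = A/P = 0.4237/2.313 = 0.1832 m.
V = (1/n) R^(2/3) √S = (1/0.017) × 0.1832^(2/3) × √0.015 = 2.324 m/s. Hydraulic depth D_h = A/T = 0.4237/2.178 = 0.1945 m.
Froude number Fr = V/√(g·D_h) = 2.324/√(9.81×0.1945) = 1.68, which is greater than 1, so the flow is supercritical.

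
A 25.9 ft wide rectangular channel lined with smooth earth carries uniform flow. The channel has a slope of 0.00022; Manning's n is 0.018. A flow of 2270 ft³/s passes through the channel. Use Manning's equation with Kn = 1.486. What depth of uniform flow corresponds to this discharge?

y_n = 18.5 ft

Manning's equation rearranged: A R^(2/3) = nQ / (1.486·√S) = 0.018 × 2270 / (1.486 × √0.00022) = 1854.
At y = 15.7 ft: A R^(2/3) = 1502 — short.
At y = 22.1 ft: A R^(2/3) = 2321 — over.
At y = 18.5 ft: A R^(2/3) = 1855 — matches.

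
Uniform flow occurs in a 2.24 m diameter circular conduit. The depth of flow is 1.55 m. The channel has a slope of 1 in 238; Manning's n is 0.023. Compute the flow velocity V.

V = 2.14 m/s

For a circular section of diameter D = 2.24 m at depth y = 1.55 m, the central angle is θ = 2 arccos(1 − 2y/D) = 3.93 rad. Then A = (D²/8)(θ − sin θ) = 2.909 m² and P = Dθ/2 = 4.401 m.
Hydraulic radius R = A/P = 2.909/4.401 = 0.661 m.
From Manning's equation, V = (1/n) R^(2/3) S^(1/2) = (1/0.023) × 0.661^(2/3) × 0.004202^(1/2) = 2.14 m/s.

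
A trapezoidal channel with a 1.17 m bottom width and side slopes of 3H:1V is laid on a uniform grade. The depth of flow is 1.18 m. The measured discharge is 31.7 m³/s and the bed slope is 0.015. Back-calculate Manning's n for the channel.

With bottom width b = 1.17 m and side slope z = 3: A = (b + zy)y = (1.17 + 3×1.18)×1.18 = 5.558 m²; P = b + 2y√(1+z²) = 1.17 + 2×1.18×3.162 = 8.633 m.
Hydraulic radius R = A/P = 5.558/8.633 = 0.6438 m.
Rearranging Manning's equation: n = (1/Q) A R^(2/3) S^(1/2) = (1/31.7) × 5.558 × 0.6438^(2/3) × √0.015 = 0.016.

n = 0.016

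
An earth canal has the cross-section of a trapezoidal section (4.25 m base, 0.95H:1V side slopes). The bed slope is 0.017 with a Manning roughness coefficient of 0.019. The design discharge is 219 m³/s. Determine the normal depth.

y_n = 3.08 m

Manning's equation rearranged: A R^(2/3) = nQ / (1·√S) = 0.019 × 219 / (√0.017) = 31.91.
At y = 2.66 m: A R^(2/3) = 24.2 — short.
At y = 3.71 m: A R^(2/3) = 45.65 — over.
At y = 3.08 m: A R^(2/3) = 31.9 — ≈ 31.91.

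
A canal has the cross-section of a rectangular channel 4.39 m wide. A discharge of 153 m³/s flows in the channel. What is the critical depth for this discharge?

y_c = 4.98 m

For a rectangular channel, critical depth y_c = (q²/g)^(1/3) where q = Q/b = 153/4.39 = 34.85 m²/s.
So y_c = (34.85²/9.81)^(1/3) = 4.98 m.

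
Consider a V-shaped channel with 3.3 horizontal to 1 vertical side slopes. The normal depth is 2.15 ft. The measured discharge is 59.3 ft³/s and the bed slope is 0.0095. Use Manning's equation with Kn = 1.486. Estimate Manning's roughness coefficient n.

n = 0.038

For a triangular section with side slope z = 3.3: A = zy² = 3.3×2.15² = 15.25 ft²; P = 2y√(1+z²) = 2×2.15×3.448 = 14.83 ft.
Hydraulic radius R = A/P = 15.25/14.83 = 1.029 ft.
Rearranging Manning's equation: n = (1.486/Q) A R^(2/3) S^(1/2) = (1.486/59.3) × 15.25 × 1.029^(2/3) × √0.0095 = 0.038.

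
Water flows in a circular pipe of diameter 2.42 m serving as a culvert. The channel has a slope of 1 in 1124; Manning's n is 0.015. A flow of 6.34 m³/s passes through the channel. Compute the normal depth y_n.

Manning's equation rearranged: A R^(2/3) = nQ / (1·√S) = 0.015 × 6.34 / (√0.0008897) = 3.188.
Trying y = 1.35 m: A R^(2/3) = 1.972 — short.
Trying y = 2.25 m: A R^(2/3) = 3.538 — over.
Trying y = 1.92 m: A R^(2/3) = 3.19 — ≈ 3.188.

y_n = 1.92 m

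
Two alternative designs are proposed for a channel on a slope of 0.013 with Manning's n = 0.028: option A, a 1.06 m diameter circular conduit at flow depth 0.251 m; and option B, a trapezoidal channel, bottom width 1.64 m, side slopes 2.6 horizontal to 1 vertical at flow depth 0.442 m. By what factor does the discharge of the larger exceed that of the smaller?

12.4

Channel A: For a circular section of diameter D = 1.06 m at depth y = 0.251 m, the central angle is θ = 2 arccos(1 − 2y/D) = 2.033 rad. Then A = (D²/8)(θ − sin θ) = 0.1598 m² and P = Dθ/2 = 1.077 m. Hydraulic radius R = A/P = 0.1598/1.077 = 0.1483 m. Q_A = (1/0.028)·0.1598·0.1483^(2/3)·√0.013 = 0.1823 m³/s.
Channel B: With bottom width b = 1.64 m and side slope z = 2.6: A = (b + zy)y = (1.64 + 2.6×0.442)×0.442 = 1.233 m²; P = b + 2y√(1+z²) = 1.64 + 2×0.442×2.786 = 4.103 m. Hydraulic radius R = A/P = 1.233/4.103 = 0.3005 m. Q_B = (1/0.028)·1.233·0.3005^(2/3)·√0.013 = 2.252 m³/s.
The larger discharge is 2.252 m³/s and the smaller is 0.1823 m³/s; the ratio is 12.4.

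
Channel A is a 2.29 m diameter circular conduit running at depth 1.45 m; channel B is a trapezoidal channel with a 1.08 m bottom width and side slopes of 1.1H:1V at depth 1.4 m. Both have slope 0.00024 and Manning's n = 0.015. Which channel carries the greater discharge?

channel B

Channel A: For a circular section of diameter D = 2.29 m at depth y = 1.45 m, the central angle is θ = 2 arccos(1 − 2y/D) = 3.681 rad. Then A = (D²/8)(θ − sin θ) = 2.749 m² and P = Dθ/2 = 4.215 m. Hydraulic radius R = A/P = 2.749/4.215 = 0.6524 m. Q_A = (1/0.015)·2.749·0.6524^(2/3)·√0.00024 = 2.136 m³/s.
Channel B: With bottom width b = 1.08 m and side slope z = 1.1: A = (b + zy)y = (1.08 + 1.1×1.4)×1.4 = 3.668 m²; P = b + 2y√(1+z²) = 1.08 + 2×1.4×1.487 = 5.242 m. Hydraulic radius R = A/P = 3.668/5.242 = 0.6997 m. Q_B = (1/0.015)·3.668·0.6997^(2/3)·√0.00024 = 2.986 m³/s.
Q_A = 2.136 m³/s vs Q_B = 2.986 m³/s, so channel B carries more.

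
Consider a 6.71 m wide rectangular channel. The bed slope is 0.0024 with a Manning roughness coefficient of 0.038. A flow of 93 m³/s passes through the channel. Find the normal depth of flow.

y_n = 6.36 m

Manning's equation rearranged: A R^(2/3) = nQ / (1·√S) = 0.038 × 93 / (√0.0024) = 72.14.
At y = 4.94 m: A R^(2/3) = 52.58 — low.
At y = 7 m: A R^(2/3) = 81.08 — high.
At y = 6.36 m: A R^(2/3) = 72.11 — matches.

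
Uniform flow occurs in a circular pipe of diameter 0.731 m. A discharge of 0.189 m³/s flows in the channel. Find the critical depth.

y_c = 0.264 m

At critical depth, Q² T / (g A³) = 1, i.e. A³/T = Q²/g = 0.189²/9.81 = 0.003641.
Trying y = 0.337 m: A³/T = 0.009268 — high.
Trying y = 0.264 m: A³/T = 0.003631 — close enough.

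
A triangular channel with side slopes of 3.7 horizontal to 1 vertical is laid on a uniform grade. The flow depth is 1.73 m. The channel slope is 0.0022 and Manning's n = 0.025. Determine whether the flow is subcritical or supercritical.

For a triangular section with side slope z = 3.7: A = zy² = 3.7×1.73² = 11.07 m²; P = 2y√(1+z²) = 2×1.73×3.833 = 13.26 m.
Hydraulic radius R = A/P = 11.07/13.26 = 0.835 m.
V = (1/n) R^(2/3) √S = (1/0.025) × 0.835^(2/3) × √0.0022 = 1.664 m/s. Hydraulic depth D_h = A/T = 11.07/12.8 = 0.865 m.
Froude number Fr = V/√(g·D_h) = 1.664/√(9.81×0.865) = 0.571, which is less than 1, so the flow is subcritical.

subcritical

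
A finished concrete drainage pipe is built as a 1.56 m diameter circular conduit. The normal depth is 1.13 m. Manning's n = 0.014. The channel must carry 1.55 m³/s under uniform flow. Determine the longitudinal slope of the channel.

For a circular section of diameter D = 1.56 m at depth y = 1.13 m, the central angle is θ = 2 arccos(1 − 2y/D) = 4.072 rad. Then A = (D²/8)(θ − sin θ) = 1.483 m² and P = Dθ/2 = 3.176 m.
Hydraulic radius R = A/P = 1.483/3.176 = 0.4668 m.
From Manning's equation, S = [nQ / (1 A R^(2/3))]² = [0.014 × 1.55 / (1 × 1.483 × 0.4668^(2/3))]² = 0.000591.

S = 0.000591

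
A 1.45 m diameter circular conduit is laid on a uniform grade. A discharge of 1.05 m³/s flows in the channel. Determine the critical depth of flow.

At critical depth, Q² T / (g A³) = 1, i.e. A³/T = Q²/g = 1.05²/9.81 = 0.1124.
Try y = 0.609 m: A³/T = 0.1992 — over.
Try y = 0.525 m: A³/T = 0.1126 — close enough.

y_c = 0.525 m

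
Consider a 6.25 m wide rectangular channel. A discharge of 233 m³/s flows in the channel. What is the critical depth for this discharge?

y_c = 5.21 m

For a rectangular channel, critical depth y_c = (q²/g)^(1/3) where q = Q/b = 233/6.25 = 37.28 m²/s.
So y_c = (37.28²/9.81)^(1/3) = 5.21 m.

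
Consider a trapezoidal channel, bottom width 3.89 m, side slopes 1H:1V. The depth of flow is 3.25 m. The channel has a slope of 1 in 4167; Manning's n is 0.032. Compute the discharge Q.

Q = 16.5 m³/s

With bottom width b = 3.89 m and side slope z = 1: A = (b + zy)y = (3.89 + 1×3.25)×3.25 = 23.21 m²; P = b + 2y√(1+z²) = 3.89 + 2×3.25×1.414 = 13.08 m.
Hydraulic radius R = A/P = 23.21/13.08 = 1.774 m.
Manning's equation: Q = (1/n) A R^(2/3) S^(1/2) = (1/0.032) × 23.21 × 1.774^(2/3) × 0.00024^(1/2) = 16.5 m³/s.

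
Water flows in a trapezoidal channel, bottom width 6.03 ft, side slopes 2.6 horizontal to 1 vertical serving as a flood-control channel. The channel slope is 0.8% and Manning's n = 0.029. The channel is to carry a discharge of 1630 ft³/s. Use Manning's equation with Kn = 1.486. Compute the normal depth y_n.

Manning's equation rearranged: A R^(2/3) = nQ / (1.486·√S) = 0.029 × 1630 / (1.486 × √0.008) = 355.6.
Try y = 5.85 ft: A R^(2/3) = 270.8 — short.
Try y = 7.14 ft: A R^(2/3) = 430.1 — over.
Try y = 6.58 ft: A R^(2/3) = 355.4 — matches.

y_n = 6.58 ft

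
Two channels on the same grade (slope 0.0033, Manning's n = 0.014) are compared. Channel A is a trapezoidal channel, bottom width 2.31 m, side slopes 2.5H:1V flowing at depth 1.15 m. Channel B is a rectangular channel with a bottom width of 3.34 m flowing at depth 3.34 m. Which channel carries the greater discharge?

Channel A: With bottom width b = 2.31 m and side slope z = 2.5: A = (b + zy)y = (2.31 + 2.5×1.15)×1.15 = 5.963 m²; P = b + 2y√(1+z²) = 2.31 + 2×1.15×2.693 = 8.503 m. Hydraulic radius R = A/P = 5.963/8.503 = 0.7013 m. Q_A = (1/0.014)·5.963·0.7013^(2/3)·√0.0033 = 19.31 m³/s.
Channel B: Flow area A = b·y = 3.34 × 3.34 = 11.16 m². Wetted perimeter P = b + 2y = 3.34 + 2×3.34 = 10.02 m. Hydraulic radius R = A/P = 11.16/10.02 = 1.113 m. Q_B = (1/0.014)·11.16·1.113^(2/3)·√0.0033 = 49.17 m³/s.
Q_A = 19.31 m³/s vs Q_B = 49.17 m³/s, so channel B carries more.

channel B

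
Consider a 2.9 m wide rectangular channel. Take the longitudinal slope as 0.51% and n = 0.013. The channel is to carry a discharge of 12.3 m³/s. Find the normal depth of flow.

Manning's equation rearranged: A R^(2/3) = nQ / (1·√S) = 0.013 × 12.3 / (√0.0051) = 2.239.
At y = 0.812 m: A R^(2/3) = 1.524 — short.
At y = 1.19 m: A R^(2/3) = 2.599 — over.
At y = 1.07 m: A R^(2/3) = 2.246 — close enough.

y_n = 1.07 m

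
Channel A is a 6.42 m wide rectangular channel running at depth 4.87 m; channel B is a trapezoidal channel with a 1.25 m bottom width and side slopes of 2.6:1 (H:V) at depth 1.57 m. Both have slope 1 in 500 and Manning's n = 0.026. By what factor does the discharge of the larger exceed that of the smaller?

6.53

Channel A: Flow area A = b·y = 6.42 × 4.87 = 31.27 m². Wetted perimeter P = b + 2y = 6.42 + 2×4.87 = 16.16 m. Hydraulic radius R = A/P = 31.27/16.16 = 1.935 m. Q_A = (1/0.026)·31.27·1.935^(2/3)·√0.002 = 83.5 m³/s.
Channel B: With bottom width b = 1.25 m and side slope z = 2.6: A = (b + zy)y = (1.25 + 2.6×1.57)×1.57 = 8.371 m²; P = b + 2y√(1+z²) = 1.25 + 2×1.57×2.786 = 9.997 m. Hydraulic radius R = A/P = 8.371/9.997 = 0.8374 m. Q_B = (1/0.026)·8.371·0.8374^(2/3)·√0.002 = 12.79 m³/s.
The larger discharge is 83.5 m³/s and the smaller is 12.79 m³/s; the ratio is 6.53.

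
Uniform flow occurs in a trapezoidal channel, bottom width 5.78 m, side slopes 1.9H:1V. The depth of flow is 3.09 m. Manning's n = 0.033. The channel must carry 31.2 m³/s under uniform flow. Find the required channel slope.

S = 0.00035

With bottom width b = 5.78 m and side slope z = 1.9: A = (b + zy)y = (5.78 + 1.9×3.09)×3.09 = 36 m²; P = b + 2y√(1+z²) = 5.78 + 2×3.09×2.147 = 19.05 m.
Hydraulic radius R = A/P = 36/19.05 = 1.89 m.
From Manning's equation, S = [nQ / (1 A R^(2/3))]² = [0.033 × 31.2 / (1 × 36 × 1.89^(2/3))]² = 0.00035.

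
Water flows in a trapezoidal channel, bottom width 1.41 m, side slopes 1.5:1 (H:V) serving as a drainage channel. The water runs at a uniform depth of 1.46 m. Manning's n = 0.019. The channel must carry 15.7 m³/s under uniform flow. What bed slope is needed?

S = 0.00443

With bottom width b = 1.41 m and side slope z = 1.5: A = (b + zy)y = (1.41 + 1.5×1.46)×1.46 = 5.256 m²; P = b + 2y√(1+z²) = 1.41 + 2×1.46×1.803 = 6.674 m.
Hydraulic radius R = A/P = 5.256/6.674 = 0.7875 m.
From Manning's equation, S = [nQ / (1 A R^(2/3))]² = [0.019 × 15.7 / (1 × 5.256 × 0.7875^(2/3))]² = 0.00443.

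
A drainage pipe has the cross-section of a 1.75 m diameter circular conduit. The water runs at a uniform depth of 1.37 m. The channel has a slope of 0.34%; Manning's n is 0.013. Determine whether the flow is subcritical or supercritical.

For a circular section of diameter D = 1.75 m at depth y = 1.37 m, the central angle is θ = 2 arccos(1 − 2y/D) = 4.344 rad. Then A = (D²/8)(θ − sin θ) = 2.02 m² and P = Dθ/2 = 3.801 m.
Hydraulic radius R = A/P = 2.02/3.801 = 0.5315 m.
V = (1/n) R^(2/3) √S = (1/0.013) × 0.5315^(2/3) × √0.0034 = 2.943 m/s. Hydraulic depth D_h = A/T = 2.02/1.443 = 1.4 m.
Froude number Fr = V/√(g·D_h) = 2.943/√(9.81×1.4) = 0.794, which is less than 1, so the flow is subcritical.

subcritical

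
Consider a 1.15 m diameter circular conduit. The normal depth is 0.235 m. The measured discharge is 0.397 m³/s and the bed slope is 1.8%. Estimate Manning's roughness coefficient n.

For a circular section of diameter D = 1.15 m at depth y = 0.235 m, the central angle is θ = 2 arccos(1 − 2y/D) = 1.876 rad. Then A = (D²/8)(θ − sin θ) = 0.1525 m² and P = Dθ/2 = 1.079 m.
Hydraulic radius R = A/P = 0.1525/1.079 = 0.1414 m.
Rearranging Manning's equation: n = (1/Q) A R^(2/3) S^(1/2) = (1/0.397) × 0.1525 × 0.1414^(2/3) × √0.018 = 0.014.

n = 0.014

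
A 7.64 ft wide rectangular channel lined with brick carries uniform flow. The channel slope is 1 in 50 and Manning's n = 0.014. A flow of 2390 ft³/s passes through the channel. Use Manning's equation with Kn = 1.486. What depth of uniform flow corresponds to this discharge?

Manning's equation rearranged: A R^(2/3) = nQ / (1.486·√S) = 0.014 × 2390 / (1.486 × √0.02) = 159.2.
Trying y = 8.31 ft: A R^(2/3) = 120.6 — short.
Trying y = 11.7 ft: A R^(2/3) = 180.9 — over.
Trying y = 10.5 ft: A R^(2/3) = 159.4 — matches.

y_n = 10.5 ft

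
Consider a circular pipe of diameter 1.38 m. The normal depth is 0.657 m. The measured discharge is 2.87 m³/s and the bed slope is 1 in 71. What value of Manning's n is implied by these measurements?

For a circular section of diameter D = 1.38 m at depth y = 0.657 m, the central angle is θ = 2 arccos(1 − 2y/D) = 3.046 rad. Then A = (D²/8)(θ − sin θ) = 0.7023 m² and P = Dθ/2 = 2.102 m.
Hydraulic radius R = A/P = 0.7023/2.102 = 0.3342 m.
Rearranging Manning's equation: n = (1/Q) A R^(2/3) S^(1/2) = (1/2.87) × 0.7023 × 0.3342^(2/3) × √0.01408 = 0.014.

n = 0.014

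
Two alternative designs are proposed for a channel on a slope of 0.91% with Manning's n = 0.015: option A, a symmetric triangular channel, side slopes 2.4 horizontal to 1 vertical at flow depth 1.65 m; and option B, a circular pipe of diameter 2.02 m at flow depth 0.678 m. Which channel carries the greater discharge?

Channel A: For a triangular section with side slope z = 2.4: A = zy² = 2.4×1.65² = 6.534 m²; P = 2y√(1+z²) = 2×1.65×2.6 = 8.58 m. Hydraulic radius R = A/P = 6.534/8.58 = 0.7615 m. Q_A = (1/0.015)·6.534·0.7615^(2/3)·√0.0091 = 34.65 m³/s.
Channel B: For a circular section of diameter D = 2.02 m at depth y = 0.678 m, the central angle is θ = 2 arccos(1 − 2y/D) = 2.472 rad. Then A = (D²/8)(θ − sin θ) = 0.944 m² and P = Dθ/2 = 2.496 m. Hydraulic radius R = A/P = 0.944/2.496 = 0.3781 m. Q_B = (1/0.015)·0.944·0.3781^(2/3)·√0.0091 = 3.139 m³/s.
Q_A = 34.65 m³/s vs Q_B = 3.139 m³/s, so channel A carries more.

channel A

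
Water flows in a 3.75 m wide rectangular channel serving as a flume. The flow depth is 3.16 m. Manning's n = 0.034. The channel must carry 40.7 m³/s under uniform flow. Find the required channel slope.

Flow area A = b·y = 3.75 × 3.16 = 11.85 m². Wetted perimeter P = b + 2y = 3.75 + 2×3.16 = 10.07 m.
Hydraulic radius R = A/P = 11.85/10.07 = 1.177 m.
From Manning's equation, S = [nQ / (1 A R^(2/3))]² = [0.034 × 40.7 / (1 × 11.85 × 1.177^(2/3))]² = 0.011.

S = 0.011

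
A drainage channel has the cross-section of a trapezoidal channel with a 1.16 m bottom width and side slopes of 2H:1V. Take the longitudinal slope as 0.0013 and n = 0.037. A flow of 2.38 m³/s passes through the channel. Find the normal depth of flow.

y_n = 1.06 m

Manning's equation rearranged: A R^(2/3) = nQ / (1·√S) = 0.037 × 2.38 / (√0.0013) = 2.442.
Trying y = 1.15 m: A R^(2/3) = 2.928 — high.
Trying y = 0.877 m: A R^(2/3) = 1.616 — low.
Trying y = 1.06 m: A R^(2/3) = 2.444 — matches.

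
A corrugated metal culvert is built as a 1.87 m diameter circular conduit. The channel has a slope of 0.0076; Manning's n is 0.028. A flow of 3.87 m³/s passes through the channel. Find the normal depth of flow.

Manning's equation rearranged: A R^(2/3) = nQ / (1·√S) = 0.028 × 3.87 / (√0.0076) = 1.243.
At y = 1.39 m: A R^(2/3) = 1.493 — too large.
At y = 0.995 m: A R^(2/3) = 0.9179 — too small.
At y = 1.21 m: A R^(2/3) = 1.243 — ≈ 1.243.

y_n = 1.21 m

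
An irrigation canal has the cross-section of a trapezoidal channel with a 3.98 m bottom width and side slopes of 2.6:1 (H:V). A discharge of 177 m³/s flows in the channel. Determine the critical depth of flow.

At critical depth, Q² T / (g A³) = 1, i.e. A³/T = Q²/g = 177²/9.81 = 3194.
At y = 2.32 m: A³/T = 781.1 — low.
At y = 3.94 m: A³/T = 7194 — high.
At y = 3.26 m: A³/T = 3199 — ≈ 3194.

y_c = 3.26 m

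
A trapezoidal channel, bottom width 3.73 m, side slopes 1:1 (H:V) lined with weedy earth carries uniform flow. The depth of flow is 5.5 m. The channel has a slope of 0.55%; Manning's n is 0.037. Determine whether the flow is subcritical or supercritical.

With bottom width b = 3.73 m and side slope z = 1: A = (b + zy)y = (3.73 + 1×5.5)×5.5 = 50.77 m²; P = b + 2y√(1+z²) = 3.73 + 2×5.5×1.414 = 19.29 m.
Hydraulic radius R = A/P = 50.77/19.29 = 2.632 m.
V = (1/n) R^(2/3) √S = (1/0.037) × 2.632^(2/3) × √0.0055 = 3.821 m/s. Hydraulic depth D_h = A/T = 50.77/14.73 = 3.446 m.
Froude number Fr = V/√(g·D_h) = 3.821/√(9.81×3.446) = 0.657, which is less than 1, so the flow is subcritical.

subcritical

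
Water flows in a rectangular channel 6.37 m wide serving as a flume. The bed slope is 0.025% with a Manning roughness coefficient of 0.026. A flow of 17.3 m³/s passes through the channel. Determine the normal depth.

y_n = 3.25 m

Manning's equation rearranged: A R^(2/3) = nQ / (1·√S) = 0.026 × 17.3 / (√0.00025) = 28.45.
Trying y = 2.52 m: A R^(2/3) = 20.15 — low.
Trying y = 3.95 m: A R^(2/3) = 36.72 — high.
Trying y = 3.25 m: A R^(2/3) = 28.42 — close enough.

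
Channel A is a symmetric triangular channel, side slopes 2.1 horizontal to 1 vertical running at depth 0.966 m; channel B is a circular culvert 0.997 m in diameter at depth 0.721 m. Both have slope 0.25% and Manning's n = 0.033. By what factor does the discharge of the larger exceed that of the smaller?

4.18

Channel A: For a triangular section with side slope z = 2.1: A = zy² = 2.1×0.966² = 1.96 m²; P = 2y√(1+z²) = 2×0.966×2.326 = 4.494 m. Hydraulic radius R = A/P = 1.96/4.494 = 0.4361 m. Q_A = (1/0.033)·1.96·0.4361^(2/3)·√0.0025 = 1.707 m³/s.
Channel B: For a circular section of diameter D = 0.997 m at depth y = 0.721 m, the central angle is θ = 2 arccos(1 − 2y/D) = 4.067 rad. Then A = (D²/8)(θ − sin θ) = 0.6046 m² and P = Dθ/2 = 2.027 m. Hydraulic radius R = A/P = 0.6046/2.027 = 0.2982 m. Q_B = (1/0.033)·0.6046·0.2982^(2/3)·√0.0025 = 0.4089 m³/s.
The larger discharge is 1.707 m³/s and the smaller is 0.4089 m³/s; the ratio is 4.18.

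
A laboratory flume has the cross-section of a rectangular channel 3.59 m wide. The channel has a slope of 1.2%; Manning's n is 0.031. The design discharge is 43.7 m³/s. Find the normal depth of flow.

Manning's equation rearranged: A R^(2/3) = nQ / (1·√S) = 0.031 × 43.7 / (√0.012) = 12.37.
Try y = 3.99 m: A R^(2/3) = 16.52 — over.
Try y = 3.15 m: A R^(2/3) = 12.37 — ≈ 12.37.

y_n = 3.15 m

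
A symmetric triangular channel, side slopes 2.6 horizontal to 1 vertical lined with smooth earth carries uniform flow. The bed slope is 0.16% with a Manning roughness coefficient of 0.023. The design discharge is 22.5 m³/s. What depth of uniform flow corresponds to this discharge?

y_n = 2.21 m

Manning's equation rearranged: A R^(2/3) = nQ / (1·√S) = 0.023 × 22.5 / (√0.0016) = 12.94.
At y = 2.49 m: A R^(2/3) = 17.82 — high.
At y = 1.53 m: A R^(2/3) = 4.862 — low.
At y = 2.21 m: A R^(2/3) = 12.96 — ≈ 12.94.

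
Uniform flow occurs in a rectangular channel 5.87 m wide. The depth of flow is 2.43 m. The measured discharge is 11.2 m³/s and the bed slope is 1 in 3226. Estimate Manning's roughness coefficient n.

Flow area A = b·y = 5.87 × 2.43 = 14.26 m². Wetted perimeter P = b + 2y = 5.87 + 2×2.43 = 10.73 m.
Hydraulic radius R = A/P = 14.26/10.73 = 1.329 m.
Rearranging Manning's equation: n = (1/Q) A R^(2/3) S^(1/2) = (1/11.2) × 14.26 × 1.329^(2/3) × √0.00031 = 0.0271.

n = 0.0271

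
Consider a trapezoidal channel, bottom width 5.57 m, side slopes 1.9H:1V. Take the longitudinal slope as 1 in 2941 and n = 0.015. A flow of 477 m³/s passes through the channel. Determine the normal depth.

Manning's equation rearranged: A R^(2/3) = nQ / (1·√S) = 0.015 × 477 / (√0.00034) = 388.
Trying y = 6.01 m: A R^(2/3) = 224.2 — low.
Trying y = 9.14 m: A R^(2/3) = 586.3 — high.
Trying y = 7.65 m: A R^(2/3) = 387.8 — ≈ 388.

y_n = 7.65 m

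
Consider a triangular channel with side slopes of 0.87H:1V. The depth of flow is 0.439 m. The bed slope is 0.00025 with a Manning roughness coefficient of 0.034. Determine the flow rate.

Q = 0.0214 m³/s

For a triangular section with side slope z = 0.87: A = zy² = 0.87×0.439² = 0.1677 m²; P = 2y√(1+z²) = 2×0.439×1.325 = 1.164 m.
Hydraulic radius R = A/P = 0.1677/1.164 = 0.1441 m.
Manning's equation: Q = (1/n) A R^(2/3) S^(1/2) = (1/0.034) × 0.1677 × 0.1441^(2/3) × 0.00025^(1/2) = 0.0214 m³/s.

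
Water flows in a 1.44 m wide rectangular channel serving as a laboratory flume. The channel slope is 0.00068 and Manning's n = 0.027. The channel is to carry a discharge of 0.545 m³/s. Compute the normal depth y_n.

y_n = 0.761 m

Manning's equation rearranged: A R^(2/3) = nQ / (1·√S) = 0.027 × 0.545 / (√0.00068) = 0.5643.
Try y = 0.864 m: A R^(2/3) = 0.6672 — over.
Try y = 0.543 m: A R^(2/3) = 0.3578 — short.
Try y = 0.761 m: A R^(2/3) = 0.5647 — ≈ 0.5643.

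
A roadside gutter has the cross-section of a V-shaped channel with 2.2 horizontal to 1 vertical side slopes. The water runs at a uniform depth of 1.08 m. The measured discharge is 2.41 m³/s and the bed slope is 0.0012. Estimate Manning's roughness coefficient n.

n = 0.023

For a triangular section with side slope z = 2.2: A = zy² = 2.2×1.08² = 2.566 m²; P = 2y√(1+z²) = 2×1.08×2.417 = 5.22 m.
Hydraulic radius R = A/P = 2.566/5.22 = 0.4916 m.
Rearranging Manning's equation: n = (1/Q) A R^(2/3) S^(1/2) = (1/2.41) × 2.566 × 0.4916^(2/3) × √0.0012 = 0.023.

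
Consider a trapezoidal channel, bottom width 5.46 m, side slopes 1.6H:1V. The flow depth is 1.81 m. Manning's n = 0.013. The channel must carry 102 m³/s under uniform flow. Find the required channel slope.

S = 0.00583

With bottom width b = 5.46 m and side slope z = 1.6: A = (b + zy)y = (5.46 + 1.6×1.81)×1.81 = 15.12 m²; P = b + 2y√(1+z²) = 5.46 + 2×1.81×1.887 = 12.29 m.
Hydraulic radius R = A/P = 15.12/12.29 = 1.231 m.
From Manning's equation, S = [nQ / (1 A R^(2/3))]² = [0.013 × 102 / (1 × 15.12 × 1.231^(2/3))]² = 0.00583.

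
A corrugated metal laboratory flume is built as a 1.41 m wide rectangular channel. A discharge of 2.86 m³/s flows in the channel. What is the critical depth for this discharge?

For a rectangular channel, critical depth y_c = (q²/g)^(1/3) where q = Q/b = 2.86/1.41 = 2.028 m²/s.
So y_c = (2.028²/9.81)^(1/3) = 0.749 m.

y_c = 0.749 m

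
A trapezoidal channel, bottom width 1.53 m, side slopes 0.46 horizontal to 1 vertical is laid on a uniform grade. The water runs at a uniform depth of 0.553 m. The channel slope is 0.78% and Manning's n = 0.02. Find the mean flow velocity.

V = 2.23 m/s

With bottom width b = 1.53 m and side slope z = 0.46: A = (b + zy)y = (1.53 + 0.46×0.553)×0.553 = 0.9868 m²; P = b + 2y√(1+z²) = 1.53 + 2×0.553×1.101 = 2.747 m.
Hydraulic radius R = A/P = 0.9868/2.747 = 0.3592 m.
From Manning's equation, V = (1/n) R^(2/3) S^(1/2) = (1/0.02) × 0.3592^(2/3) × 0.0078^(1/2) = 2.23 m/s.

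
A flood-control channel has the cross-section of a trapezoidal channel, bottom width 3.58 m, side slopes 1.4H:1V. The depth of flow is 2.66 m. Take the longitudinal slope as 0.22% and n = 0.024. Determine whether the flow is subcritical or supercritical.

With bottom width b = 3.58 m and side slope z = 1.4: A = (b + zy)y = (3.58 + 1.4×2.66)×2.66 = 19.43 m²; P = b + 2y√(1+z²) = 3.58 + 2×2.66×1.72 = 12.73 m.
Hydraulic radius R = A/P = 19.43/12.73 = 1.526 m.
V = (1/n) R^(2/3) √S = (1/0.024) × 1.526^(2/3) × √0.0022 = 2.59 m/s. Hydraulic depth D_h = A/T = 19.43/11.03 = 1.762 m.
Froude number Fr = V/√(g·D_h) = 2.59/√(9.81×1.762) = 0.623, which is less than 1, so the flow is subcritical.

subcritical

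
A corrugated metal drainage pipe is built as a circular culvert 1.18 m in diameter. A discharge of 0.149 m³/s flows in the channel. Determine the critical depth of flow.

At critical depth, Q² T / (g A³) = 1, i.e. A³/T = Q²/g = 0.149²/9.81 = 0.002263.
Trying y = 0.147 m: A³/T = 0.0006209 — short.
Trying y = 0.204 m: A³/T = 0.002258 — ≈ 0.002263.

y_c = 0.204 m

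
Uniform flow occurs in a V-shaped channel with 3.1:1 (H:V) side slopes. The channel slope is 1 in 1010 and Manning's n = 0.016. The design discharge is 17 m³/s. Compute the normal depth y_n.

Manning's equation rearranged: A R^(2/3) = nQ / (1·√S) = 0.016 × 17 / (√0.0009901) = 8.644.
Try y = 2.23 m: A R^(2/3) = 16.04 — over.
Try y = 1.77 m: A R^(2/3) = 8.662 — ≈ 8.644.

y_n = 1.77 m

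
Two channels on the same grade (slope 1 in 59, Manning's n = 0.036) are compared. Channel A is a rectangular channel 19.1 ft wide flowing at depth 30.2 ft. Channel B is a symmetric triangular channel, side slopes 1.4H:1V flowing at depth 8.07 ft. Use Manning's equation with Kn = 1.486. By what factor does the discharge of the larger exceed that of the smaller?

10.7

Channel A: Flow area A = b·y = 19.1 × 30.2 = 576.8 ft². Wetted perimeter P = b + 2y = 19.1 + 2×30.2 = 79.5 ft. Hydraulic radius R = A/P = 576.8/79.5 = 7.256 ft. Q_A = (1.486/0.036)·576.8·7.256^(2/3)·√0.01695 = 11620 ft³/s.
Channel B: For a triangular section with side slope z = 1.4: A = zy² = 1.4×8.07² = 91.17 ft²; P = 2y√(1+z²) = 2×8.07×1.72 = 27.77 ft. Hydraulic radius R = A/P = 91.17/27.77 = 3.283 ft. Q_B = (1.486/0.036)·91.17·3.283^(2/3)·√0.01695 = 1082 ft³/s.
The larger discharge is 11620 ft³/s and the smaller is 1082 ft³/s; the ratio is 10.7.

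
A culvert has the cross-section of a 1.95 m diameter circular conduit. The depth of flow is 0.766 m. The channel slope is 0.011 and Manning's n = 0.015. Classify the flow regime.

For a circular section of diameter D = 1.95 m at depth y = 0.766 m, the central angle is θ = 2 arccos(1 − 2y/D) = 2.71 rad. Then A = (D²/8)(θ − sin θ) = 1.089 m² and P = Dθ/2 = 2.642 m.
Hydraulic radius R = A/P = 1.089/2.642 = 0.4122 m.
V = (1/n) R^(2/3) √S = (1/0.015) × 0.4122^(2/3) × √0.011 = 3.872 m/s. Hydraulic depth D_h = A/T = 1.089/1.905 = 0.5717 m.
Froude number Fr = V/√(g·D_h) = 3.872/√(9.81×0.5717) = 1.64, which is greater than 1, so the flow is supercritical.

supercritical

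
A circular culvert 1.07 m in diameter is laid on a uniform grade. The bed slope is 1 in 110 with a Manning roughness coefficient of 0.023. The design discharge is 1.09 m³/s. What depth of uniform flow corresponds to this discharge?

Manning's equation rearranged: A R^(2/3) = nQ / (1·√S) = 0.023 × 1.09 / (√0.009091) = 0.2629.
At y = 0.779 m: A R^(2/3) = 0.3285 — too large.
At y = 0.531 m: A R^(2/3) = 0.1843 — too small.
At y = 0.662 m: A R^(2/3) = 0.2627 — matches.

y_n = 0.662 m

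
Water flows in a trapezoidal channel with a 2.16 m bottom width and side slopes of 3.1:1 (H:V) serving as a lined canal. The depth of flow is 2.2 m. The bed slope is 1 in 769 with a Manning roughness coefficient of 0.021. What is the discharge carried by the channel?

With bottom width b = 2.16 m and side slope z = 3.1: A = (b + zy)y = (2.16 + 3.1×2.2)×2.2 = 19.76 m²; P = b + 2y√(1+z²) = 2.16 + 2×2.2×3.257 = 16.49 m.
Hydraulic radius R = A/P = 19.76/16.49 = 1.198 m.
Manning's equation: Q = (1/n) A R^(2/3) S^(1/2) = (1/0.021) × 19.76 × 1.198^(2/3) × 0.0013^(1/2) = 38.3 m³/s.

Q = 38.3 m³/s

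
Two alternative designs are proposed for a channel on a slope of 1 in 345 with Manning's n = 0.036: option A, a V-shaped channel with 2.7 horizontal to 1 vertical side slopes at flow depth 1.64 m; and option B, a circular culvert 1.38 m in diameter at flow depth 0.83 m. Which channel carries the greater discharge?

Channel A: For a triangular section with side slope z = 2.7: A = zy² = 2.7×1.64² = 7.262 m²; P = 2y√(1+z²) = 2×1.64×2.879 = 9.444 m. Hydraulic radius R = A/P = 7.262/9.444 = 0.769 m. Q_A = (1/0.036)·7.262·0.769^(2/3)·√0.002899 = 9.115 m³/s.
Channel B: For a circular section of diameter D = 1.38 m at depth y = 0.83 m, the central angle is θ = 2 arccos(1 − 2y/D) = 3.55 rad. Then A = (D²/8)(θ − sin θ) = 0.9397 m² and P = Dθ/2 = 2.45 m. Hydraulic radius R = A/P = 0.9397/2.45 = 0.3836 m. Q_B = (1/0.036)·0.9397·0.3836^(2/3)·√0.002899 = 0.742 m³/s.
Q_A = 9.115 m³/s vs Q_B = 0.742 m³/s, so channel A carries more.

channel A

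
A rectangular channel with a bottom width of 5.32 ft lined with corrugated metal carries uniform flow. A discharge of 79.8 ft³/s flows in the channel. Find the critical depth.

For a rectangular channel, critical depth y_c = (q²/g)^(1/3) where q = Q/b = 79.8/5.32 = 15 ft²/s.
So y_c = (15²/32.2)^(1/3) = 1.91 ft.

y_c = 1.91 ft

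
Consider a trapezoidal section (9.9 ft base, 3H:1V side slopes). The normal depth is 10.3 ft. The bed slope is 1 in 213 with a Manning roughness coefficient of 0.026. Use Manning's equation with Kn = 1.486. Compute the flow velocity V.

With bottom width b = 9.9 ft and side slope z = 3: A = (b + zy)y = (9.9 + 3×10.3)×10.3 = 420.2 ft²; P = b + 2y√(1+z²) = 9.9 + 2×10.3×3.162 = 75.04 ft.
Hydraulic radius R = A/P = 420.2/75.04 = 5.6 ft.
From Manning's equation, V = (1.486/n) R^(2/3) S^(1/2) = (1.486/0.026) × 5.6^(2/3) × 0.004695^(1/2) = 12.3 ft/s.

V = 12.3 ft/s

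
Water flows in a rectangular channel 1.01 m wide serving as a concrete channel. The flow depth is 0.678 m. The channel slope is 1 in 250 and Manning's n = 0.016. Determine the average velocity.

V = 1.73 m/s

Flow area A = b·y = 1.01 × 0.678 = 0.6848 m². Wetted perimeter P = b + 2y = 1.01 + 2×0.678 = 2.366 m.
Hydraulic radius R = A/P = 0.6848/2.366 = 0.2894 m.
From Manning's equation, V = (1/n) R^(2/3) S^(1/2) = (1/0.016) × 0.2894^(2/3) × 0.004^(1/2) = 1.73 m/s.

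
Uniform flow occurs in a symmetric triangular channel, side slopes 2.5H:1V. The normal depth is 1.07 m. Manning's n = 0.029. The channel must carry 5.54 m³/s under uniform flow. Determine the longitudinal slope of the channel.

For a triangular section with side slope z = 2.5: A = zy² = 2.5×1.07² = 2.862 m²; P = 2y√(1+z²) = 2×1.07×2.693 = 5.762 m.
Hydraulic radius R = A/P = 2.862/5.762 = 0.4967 m.
From Manning's equation, S = [nQ / (1 A R^(2/3))]² = [0.029 × 5.54 / (1 × 2.862 × 0.4967^(2/3))]² = 0.00801.

S = 0.00801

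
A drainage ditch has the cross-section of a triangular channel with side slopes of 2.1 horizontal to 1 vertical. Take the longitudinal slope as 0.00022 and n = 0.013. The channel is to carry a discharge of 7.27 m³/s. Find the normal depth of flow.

Manning's equation rearranged: A R^(2/3) = nQ / (1·√S) = 0.013 × 7.27 / (√0.00022) = 6.372.
At y = 2.27 m: A R^(2/3) = 11 — over.
At y = 1.59 m: A R^(2/3) = 4.256 — short.
At y = 1.85 m: A R^(2/3) = 6.374 — matches.

y_n = 1.85 m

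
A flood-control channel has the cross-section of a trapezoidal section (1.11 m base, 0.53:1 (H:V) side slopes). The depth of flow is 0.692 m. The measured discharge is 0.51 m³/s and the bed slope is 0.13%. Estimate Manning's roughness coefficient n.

n = 0.038

With bottom width b = 1.11 m and side slope z = 0.53: A = (b + zy)y = (1.11 + 0.53×0.692)×0.692 = 1.022 m²; P = b + 2y√(1+z²) = 1.11 + 2×0.692×1.132 = 2.676 m.
Hydraulic radius R = A/P = 1.022/2.676 = 0.3818 m.
Rearranging Manning's equation: n = (1/Q) A R^(2/3) S^(1/2) = (1/0.51) × 1.022 × 0.3818^(2/3) × √0.0013 = 0.038.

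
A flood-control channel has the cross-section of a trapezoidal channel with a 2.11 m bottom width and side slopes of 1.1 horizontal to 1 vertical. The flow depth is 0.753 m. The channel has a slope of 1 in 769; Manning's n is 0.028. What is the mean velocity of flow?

With bottom width b = 2.11 m and side slope z = 1.1: A = (b + zy)y = (2.11 + 1.1×0.753)×0.753 = 2.213 m²; P = b + 2y√(1+z²) = 2.11 + 2×0.753×1.487 = 4.349 m.
Hydraulic radius R = A/P = 2.213/4.349 = 0.5088 m.
From Manning's equation, V = (1/n) R^(2/3) S^(1/2) = (1/0.028) × 0.5088^(2/3) × 0.0013^(1/2) = 0.821 m/s.

V = 0.821 m/s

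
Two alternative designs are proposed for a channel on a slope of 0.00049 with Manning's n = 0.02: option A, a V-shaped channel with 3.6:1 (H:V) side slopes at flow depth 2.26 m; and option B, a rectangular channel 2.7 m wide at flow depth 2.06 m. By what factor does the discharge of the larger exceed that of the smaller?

Channel A: For a triangular section with side slope z = 3.6: A = zy² = 3.6×2.26² = 18.39 m²; P = 2y√(1+z²) = 2×2.26×3.736 = 16.89 m. Hydraulic radius R = A/P = 18.39/16.89 = 1.089 m. Q_A = (1/0.02)·18.39·1.089^(2/3)·√0.00049 = 21.54 m³/s.
Channel B: Flow area A = b·y = 2.7 × 2.06 = 5.562 m². Wetted perimeter P = b + 2y = 2.7 + 2×2.06 = 6.82 m. Hydraulic radius R = A/P = 5.562/6.82 = 0.8155 m. Q_B = (1/0.02)·5.562·0.8155^(2/3)·√0.00049 = 5.374 m³/s.
The larger discharge is 21.54 m³/s and the smaller is 5.374 m³/s; the ratio is 4.01.

4.01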